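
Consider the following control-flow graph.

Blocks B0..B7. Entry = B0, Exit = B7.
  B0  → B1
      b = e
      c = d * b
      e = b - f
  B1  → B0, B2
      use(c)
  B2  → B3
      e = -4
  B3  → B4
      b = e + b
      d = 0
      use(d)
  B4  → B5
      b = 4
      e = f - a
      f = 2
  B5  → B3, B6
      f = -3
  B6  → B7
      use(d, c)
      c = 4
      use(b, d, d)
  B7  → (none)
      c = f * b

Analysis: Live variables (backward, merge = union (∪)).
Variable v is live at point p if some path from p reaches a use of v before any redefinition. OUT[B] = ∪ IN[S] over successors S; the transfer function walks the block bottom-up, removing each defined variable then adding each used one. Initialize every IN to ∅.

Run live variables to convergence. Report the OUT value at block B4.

Converged values:
  B0:   IN={a, d, e, f}   OUT={a, b, c, d, e, f}
  B1:   IN={a, b, c, d, e, f}   OUT={a, b, c, d, e, f}
  B2:   IN={a, b, c, f}   OUT={a, b, c, e, f}
  B3:   IN={a, b, c, e, f}   OUT={a, c, d, f}
  B4:   IN={a, c, d, f}   OUT={a, b, c, d, e}
  B5:   IN={a, b, c, d, e}   OUT={a, b, c, d, e, f}
  B6:   IN={b, c, d, f}   OUT={b, f}
  B7:   IN={b, f}   OUT={}

Merge at B4: OUT[B4] = IN[B5] = {a, b, c, d, e}

Answer: {a, b, c, d, e}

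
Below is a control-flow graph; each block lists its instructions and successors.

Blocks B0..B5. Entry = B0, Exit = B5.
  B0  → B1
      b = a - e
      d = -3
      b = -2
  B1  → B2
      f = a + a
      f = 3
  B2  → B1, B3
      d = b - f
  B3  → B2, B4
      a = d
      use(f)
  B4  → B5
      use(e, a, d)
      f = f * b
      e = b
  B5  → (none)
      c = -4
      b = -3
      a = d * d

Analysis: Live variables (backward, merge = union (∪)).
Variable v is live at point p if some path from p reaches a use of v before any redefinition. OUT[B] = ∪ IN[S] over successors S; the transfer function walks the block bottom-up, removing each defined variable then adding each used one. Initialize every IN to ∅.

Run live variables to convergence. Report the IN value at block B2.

Converged values:
  B0:  IN={a, e}  OUT={a, b, e}
  B1:  IN={a, b, e}  OUT={a, b, e, f}
  B2:  IN={a, b, e, f}  OUT={a, b, d, e, f}
  B3:  IN={b, d, e, f}  OUT={a, b, d, e, f}
  B4:  IN={a, b, d, e, f}  OUT={d}
  B5:  IN={d}  OUT={}

Merge at B2: OUT[B2] = IN[B1] ⊔ IN[B3] = {a, b, d, e, f}
Applying B2's transfer function to that OUT value gives IN[B2] (row B2 above).

Answer: {a, b, e, f}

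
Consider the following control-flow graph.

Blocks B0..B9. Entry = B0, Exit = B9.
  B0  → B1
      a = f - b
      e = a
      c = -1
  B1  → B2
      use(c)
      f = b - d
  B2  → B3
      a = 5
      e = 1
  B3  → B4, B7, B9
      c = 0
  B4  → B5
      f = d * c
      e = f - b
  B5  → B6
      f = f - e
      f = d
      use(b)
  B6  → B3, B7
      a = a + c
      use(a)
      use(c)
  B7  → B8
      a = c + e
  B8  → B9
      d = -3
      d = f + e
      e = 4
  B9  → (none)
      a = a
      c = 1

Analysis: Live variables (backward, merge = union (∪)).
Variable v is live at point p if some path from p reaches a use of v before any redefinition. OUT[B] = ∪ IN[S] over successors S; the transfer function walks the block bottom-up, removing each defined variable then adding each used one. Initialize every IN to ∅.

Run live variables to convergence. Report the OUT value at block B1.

Answer: {b, d, f}

Working:
Per-block solution:
  B0: | IN={b, d, f} | OUT={b, c, d}
  B1: | IN={b, c, d} | OUT={b, d, f}
  B2: | IN={b, d, f} | OUT={a, b, d, e, f}
  B3: | IN={a, b, d, e, f} | OUT={a, b, c, d, e, f}
  B4: | IN={a, b, c, d} | OUT={a, b, c, d, e, f}
  B5: | IN={a, b, c, d, e, f} | OUT={a, b, c, d, e, f}
  B6: | IN={a, b, c, d, e, f} | OUT={a, b, c, d, e, f}
  B7: | IN={c, e, f} | OUT={a, e, f}
  B8: | IN={a, e, f} | OUT={a}
  B9: | IN={a} | OUT={}

Merge at B1: OUT[B1] = IN[B2] = {b, d, f}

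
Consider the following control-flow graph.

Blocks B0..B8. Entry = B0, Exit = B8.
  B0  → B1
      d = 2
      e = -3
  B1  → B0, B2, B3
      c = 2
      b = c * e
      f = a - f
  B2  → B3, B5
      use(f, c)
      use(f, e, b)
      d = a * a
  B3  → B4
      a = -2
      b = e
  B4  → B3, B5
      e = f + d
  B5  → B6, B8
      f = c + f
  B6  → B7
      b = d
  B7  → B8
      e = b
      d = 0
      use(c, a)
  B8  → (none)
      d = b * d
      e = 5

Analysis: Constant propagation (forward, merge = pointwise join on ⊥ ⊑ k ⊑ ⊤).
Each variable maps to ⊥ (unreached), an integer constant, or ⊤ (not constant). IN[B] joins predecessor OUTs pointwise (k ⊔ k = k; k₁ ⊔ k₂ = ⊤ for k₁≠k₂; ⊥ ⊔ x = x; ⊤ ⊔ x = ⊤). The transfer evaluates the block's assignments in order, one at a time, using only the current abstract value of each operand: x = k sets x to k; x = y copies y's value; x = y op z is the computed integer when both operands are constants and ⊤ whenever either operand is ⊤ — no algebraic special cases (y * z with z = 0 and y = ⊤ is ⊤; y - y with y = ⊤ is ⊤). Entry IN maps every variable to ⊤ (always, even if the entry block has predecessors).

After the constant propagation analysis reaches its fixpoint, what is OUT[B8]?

Answer: {a: ⊤, b: ⊤, c: 2, d: ⊤, e: 5, f: ⊤}

Derivation:
Converged values:
  B0: | IN=(all ⊤) | OUT={d:2, e:-3; rest ⊤}
  B1: | IN={d:2, e:-3; rest ⊤} | OUT={b:-6, c:2, d:2, e:-3; rest ⊤}
  B2: | IN={b:-6, c:2, d:2, e:-3; rest ⊤} | OUT={b:-6, c:2, e:-3; rest ⊤}
  B3: | IN={c:2; rest ⊤} | OUT={a:-2, c:2; rest ⊤}
  B4: | IN={a:-2, c:2; rest ⊤} | OUT={a:-2, c:2; rest ⊤}
  B5: | IN={c:2; rest ⊤} | OUT={c:2; rest ⊤}
  B6: | IN={c:2; rest ⊤} | OUT={c:2; rest ⊤}
  B7: | IN={c:2; rest ⊤} | OUT={c:2, d:0; rest ⊤}
  B8: | IN={c:2; rest ⊤} | OUT={c:2, e:5; rest ⊤}

Merge at B8: IN[B8] = OUT[B5] ⊔ OUT[B7] = {a: ⊤, b: ⊤, c: 2, d: ⊤, e: ⊤, f: ⊤}
Applying B8's transfer function to that IN value gives OUT[B8] (row B8 above).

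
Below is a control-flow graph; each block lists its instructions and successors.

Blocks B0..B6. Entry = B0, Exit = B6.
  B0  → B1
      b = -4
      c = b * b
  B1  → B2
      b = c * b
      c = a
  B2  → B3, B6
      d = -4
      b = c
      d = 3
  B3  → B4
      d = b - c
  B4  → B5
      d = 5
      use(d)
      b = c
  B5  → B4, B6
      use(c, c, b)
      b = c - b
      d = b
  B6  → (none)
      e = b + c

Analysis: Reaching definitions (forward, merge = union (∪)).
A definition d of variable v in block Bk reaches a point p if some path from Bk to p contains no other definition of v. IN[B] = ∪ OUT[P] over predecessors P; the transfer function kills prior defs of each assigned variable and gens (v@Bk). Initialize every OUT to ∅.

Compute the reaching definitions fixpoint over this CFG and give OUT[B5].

Converged values:
  B0:   IN={}   OUT={b@B0, c@B0}
  B1:   IN={b@B0, c@B0}   OUT={b@B1, c@B1}
  B2:   IN={b@B1, c@B1}   OUT={b@B2, c@B1, d@B2}
  B3:   IN={b@B2, c@B1, d@B2}   OUT={b@B2, c@B1, d@B3}
  B4:   IN={b@B2, b@B5, c@B1, d@B3, d@B5}   OUT={b@B4, c@B1, d@B4}
  B5:   IN={b@B4, c@B1, d@B4}   OUT={b@B5, c@B1, d@B5}
  B6:   IN={b@B2, b@B5, c@B1, d@B2, d@B5}   OUT={b@B2, b@B5, c@B1, d@B2, d@B5, e@B6}

Merge at B5: IN[B5] = OUT[B4] = {b@B4, c@B1, d@B4}
Applying B5's transfer function to that IN value gives OUT[B5] (row B5 above).

Answer: {b@B5, c@B1, d@B5}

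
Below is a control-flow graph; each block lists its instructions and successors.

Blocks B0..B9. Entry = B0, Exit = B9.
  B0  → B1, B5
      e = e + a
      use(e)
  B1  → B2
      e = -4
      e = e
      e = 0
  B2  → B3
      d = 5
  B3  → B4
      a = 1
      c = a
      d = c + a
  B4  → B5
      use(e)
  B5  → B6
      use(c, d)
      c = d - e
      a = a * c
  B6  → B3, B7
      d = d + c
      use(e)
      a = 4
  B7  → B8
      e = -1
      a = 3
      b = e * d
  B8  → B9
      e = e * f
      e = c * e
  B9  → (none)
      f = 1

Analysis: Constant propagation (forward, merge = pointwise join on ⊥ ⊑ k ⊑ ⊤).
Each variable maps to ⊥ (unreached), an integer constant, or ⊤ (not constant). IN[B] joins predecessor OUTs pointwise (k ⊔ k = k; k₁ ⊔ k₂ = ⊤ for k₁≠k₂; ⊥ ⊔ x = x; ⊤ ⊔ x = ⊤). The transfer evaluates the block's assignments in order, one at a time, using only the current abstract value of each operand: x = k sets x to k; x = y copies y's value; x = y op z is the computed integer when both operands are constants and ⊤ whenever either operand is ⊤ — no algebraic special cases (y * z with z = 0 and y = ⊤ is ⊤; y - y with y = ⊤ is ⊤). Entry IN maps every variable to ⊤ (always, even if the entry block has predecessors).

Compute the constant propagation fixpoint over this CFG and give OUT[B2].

Answer: {a: ⊤, b: ⊤, c: ⊤, d: 5, e: 0, f: ⊤}

Derivation:
Converged values:
  B0: | IN=(all ⊤) | OUT=(all ⊤)
  B1: | IN=(all ⊤) | OUT={e:0; rest ⊤}
  B2: | IN={e:0; rest ⊤} | OUT={d:5, e:0; rest ⊤}
  B3: | IN=(all ⊤) | OUT={a:1, c:1, d:2; rest ⊤}
  B4: | IN={a:1, c:1, d:2; rest ⊤} | OUT={a:1, c:1, d:2; rest ⊤}
  B5: | IN=(all ⊤) | OUT=(all ⊤)
  B6: | IN=(all ⊤) | OUT={a:4; rest ⊤}
  B7: | IN={a:4; rest ⊤} | OUT={a:3, e:-1; rest ⊤}
  B8: | IN={a:3, e:-1; rest ⊤} | OUT={a:3; rest ⊤}
  B9: | IN={a:3; rest ⊤} | OUT={a:3, f:1; rest ⊤}

Merge at B2: IN[B2] = OUT[B1] = {a: ⊤, b: ⊤, c: ⊤, d: ⊤, e: 0, f: ⊤}
Applying B2's transfer function to that IN value gives OUT[B2] (row B2 above).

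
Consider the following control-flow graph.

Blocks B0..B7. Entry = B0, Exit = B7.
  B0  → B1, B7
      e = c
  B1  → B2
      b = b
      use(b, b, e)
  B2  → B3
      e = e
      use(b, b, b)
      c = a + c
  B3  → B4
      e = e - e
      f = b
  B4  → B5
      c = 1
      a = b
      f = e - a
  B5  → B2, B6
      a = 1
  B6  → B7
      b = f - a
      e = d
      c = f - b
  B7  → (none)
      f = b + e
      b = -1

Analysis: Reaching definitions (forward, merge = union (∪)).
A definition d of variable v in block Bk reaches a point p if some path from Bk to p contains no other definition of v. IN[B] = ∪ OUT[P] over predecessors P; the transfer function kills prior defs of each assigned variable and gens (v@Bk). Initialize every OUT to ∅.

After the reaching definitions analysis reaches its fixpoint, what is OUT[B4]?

Fixpoint table:
  B0:   IN={}   OUT={e@B0}
  B1:   IN={e@B0}   OUT={b@B1, e@B0}
  B2:   IN={a@B5, b@B1, c@B4, e@B0, e@B3, f@B4}   OUT={a@B5, b@B1, c@B2, e@B2, f@B4}
  B3:   IN={a@B5, b@B1, c@B2, e@B2, f@B4}   OUT={a@B5, b@B1, c@B2, e@B3, f@B3}
  B4:   IN={a@B5, b@B1, c@B2, e@B3, f@B3}   OUT={a@B4, b@B1, c@B4, e@B3, f@B4}
  B5:   IN={a@B4, b@B1, c@B4, e@B3, f@B4}   OUT={a@B5, b@B1, c@B4, e@B3, f@B4}
  B6:   IN={a@B5, b@B1, c@B4, e@B3, f@B4}   OUT={a@B5, b@B6, c@B6, e@B6, f@B4}
  B7:   IN={a@B5, b@B6, c@B6, e@B0, e@B6, f@B4}   OUT={a@B5, b@B7, c@B6, e@B0, e@B6, f@B7}

Merge at B4: IN[B4] = OUT[B3] = {a@B5, b@B1, c@B2, e@B3, f@B3}
Applying B4's transfer function to that IN value gives OUT[B4] (row B4 above).

Answer: {a@B4, b@B1, c@B4, e@B3, f@B4}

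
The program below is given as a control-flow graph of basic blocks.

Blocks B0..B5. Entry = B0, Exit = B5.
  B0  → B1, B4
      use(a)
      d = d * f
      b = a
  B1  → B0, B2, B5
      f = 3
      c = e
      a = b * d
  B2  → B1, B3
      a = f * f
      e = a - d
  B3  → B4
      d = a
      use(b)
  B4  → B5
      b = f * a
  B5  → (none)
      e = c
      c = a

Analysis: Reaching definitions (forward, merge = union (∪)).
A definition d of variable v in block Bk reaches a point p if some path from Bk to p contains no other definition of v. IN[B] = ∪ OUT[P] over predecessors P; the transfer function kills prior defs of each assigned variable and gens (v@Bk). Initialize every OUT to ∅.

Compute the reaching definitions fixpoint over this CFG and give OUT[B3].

Per-block solution:
  B0:   IN={a@B1, b@B0, c@B1, d@B0, e@B2, f@B1}   OUT={a@B1, b@B0, c@B1, d@B0, e@B2, f@B1}
  B1:   IN={a@B1, a@B2, b@B0, c@B1, d@B0, e@B2, f@B1}   OUT={a@B1, b@B0, c@B1, d@B0, e@B2, f@B1}
  B2:   IN={a@B1, b@B0, c@B1, d@B0, e@B2, f@B1}   OUT={a@B2, b@B0, c@B1, d@B0, e@B2, f@B1}
  B3:   IN={a@B2, b@B0, c@B1, d@B0, e@B2, f@B1}   OUT={a@B2, b@B0, c@B1, d@B3, e@B2, f@B1}
  B4:   IN={a@B1, a@B2, b@B0, c@B1, d@B0, d@B3, e@B2, f@B1}   OUT={a@B1, a@B2, b@B4, c@B1, d@B0, d@B3, e@B2, f@B1}
  B5:   IN={a@B1, a@B2, b@B0, b@B4, c@B1, d@B0, d@B3, e@B2, f@B1}   OUT={a@B1, a@B2, b@B0, b@B4, c@B5, d@B0, d@B3, e@B5, f@B1}

Merge at B3: IN[B3] = OUT[B2] = {a@B2, b@B0, c@B1, d@B0, e@B2, f@B1}
Applying B3's transfer function to that IN value gives OUT[B3] (row B3 above).

Answer: {a@B2, b@B0, c@B1, d@B3, e@B2, f@B1}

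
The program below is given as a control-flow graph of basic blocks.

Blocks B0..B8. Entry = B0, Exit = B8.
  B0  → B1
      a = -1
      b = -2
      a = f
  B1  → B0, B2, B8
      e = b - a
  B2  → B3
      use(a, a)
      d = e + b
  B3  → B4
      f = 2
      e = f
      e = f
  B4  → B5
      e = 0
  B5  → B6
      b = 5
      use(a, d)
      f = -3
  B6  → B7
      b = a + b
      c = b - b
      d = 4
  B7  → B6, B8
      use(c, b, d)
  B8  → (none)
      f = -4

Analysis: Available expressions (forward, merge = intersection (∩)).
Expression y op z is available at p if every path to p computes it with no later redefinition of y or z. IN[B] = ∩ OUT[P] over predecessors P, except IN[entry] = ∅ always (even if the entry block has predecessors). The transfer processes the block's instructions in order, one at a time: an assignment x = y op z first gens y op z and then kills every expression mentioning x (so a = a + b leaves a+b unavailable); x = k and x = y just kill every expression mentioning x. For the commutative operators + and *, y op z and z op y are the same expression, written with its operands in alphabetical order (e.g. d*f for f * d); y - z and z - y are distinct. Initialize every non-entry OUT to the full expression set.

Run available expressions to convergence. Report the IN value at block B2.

Fixpoint table:
  B0:   IN={}   OUT={}
  B1:   IN={}   OUT={b-a}
  B2:   IN={b-a}   OUT={b+e, b-a}
  B3:   IN={b+e, b-a}   OUT={b-a}
  B4:   IN={b-a}   OUT={b-a}
  B5:   IN={b-a}   OUT={}
  B6:   IN={}   OUT={b-b}
  B7:   IN={b-b}   OUT={b-b}
  B8:   IN={}   OUT={}

Merge at B2: IN[B2] = OUT[B1] = {b-a}

Answer: {b-a}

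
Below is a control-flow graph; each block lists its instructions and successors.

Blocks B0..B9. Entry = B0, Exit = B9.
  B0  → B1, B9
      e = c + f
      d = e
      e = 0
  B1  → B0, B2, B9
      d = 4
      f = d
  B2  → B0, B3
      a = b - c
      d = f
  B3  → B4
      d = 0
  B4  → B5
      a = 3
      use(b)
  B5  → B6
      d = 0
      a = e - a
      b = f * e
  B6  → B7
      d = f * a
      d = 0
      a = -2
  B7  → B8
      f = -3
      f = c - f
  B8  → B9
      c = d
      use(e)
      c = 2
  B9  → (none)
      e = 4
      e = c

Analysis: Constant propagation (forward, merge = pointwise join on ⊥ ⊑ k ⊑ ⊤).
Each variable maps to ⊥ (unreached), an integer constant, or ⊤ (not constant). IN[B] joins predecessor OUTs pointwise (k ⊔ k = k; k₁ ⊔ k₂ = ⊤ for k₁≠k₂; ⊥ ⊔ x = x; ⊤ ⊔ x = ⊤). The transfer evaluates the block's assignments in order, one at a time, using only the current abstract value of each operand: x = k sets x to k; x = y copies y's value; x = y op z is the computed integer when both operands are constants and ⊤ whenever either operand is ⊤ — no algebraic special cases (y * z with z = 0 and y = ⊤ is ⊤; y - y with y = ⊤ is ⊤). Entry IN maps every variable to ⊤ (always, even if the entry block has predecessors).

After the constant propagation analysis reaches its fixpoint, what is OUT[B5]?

Answer: {a: -3, b: 0, c: ⊤, d: 0, e: 0, f: 4}

Derivation:
Per-block solution:
  B0:   IN=(all ⊤)   OUT={e:0; rest ⊤}
  B1:   IN={e:0; rest ⊤}   OUT={d:4, e:0, f:4; rest ⊤}
  B2:   IN={d:4, e:0, f:4; rest ⊤}   OUT={d:4, e:0, f:4; rest ⊤}
  B3:   IN={d:4, e:0, f:4; rest ⊤}   OUT={d:0, e:0, f:4; rest ⊤}
  B4:   IN={d:0, e:0, f:4; rest ⊤}   OUT={a:3, d:0, e:0, f:4; rest ⊤}
  B5:   IN={a:3, d:0, e:0, f:4; rest ⊤}   OUT={a:-3, b:0, d:0, e:0, f:4; rest ⊤}
  B6:   IN={a:-3, b:0, d:0, e:0, f:4; rest ⊤}   OUT={a:-2, b:0, d:0, e:0, f:4; rest ⊤}
  B7:   IN={a:-2, b:0, d:0, e:0, f:4; rest ⊤}   OUT={a:-2, b:0, d:0, e:0; rest ⊤}
  B8:   IN={a:-2, b:0, d:0, e:0; rest ⊤}   OUT={a:-2, b:0, c:2, d:0, e:0; rest ⊤}
  B9:   IN={e:0; rest ⊤}   OUT=(all ⊤)

Merge at B5: IN[B5] = OUT[B4] = {a: 3, b: ⊤, c: ⊤, d: 0, e: 0, f: 4}
Applying B5's transfer function to that IN value gives OUT[B5] (row B5 above).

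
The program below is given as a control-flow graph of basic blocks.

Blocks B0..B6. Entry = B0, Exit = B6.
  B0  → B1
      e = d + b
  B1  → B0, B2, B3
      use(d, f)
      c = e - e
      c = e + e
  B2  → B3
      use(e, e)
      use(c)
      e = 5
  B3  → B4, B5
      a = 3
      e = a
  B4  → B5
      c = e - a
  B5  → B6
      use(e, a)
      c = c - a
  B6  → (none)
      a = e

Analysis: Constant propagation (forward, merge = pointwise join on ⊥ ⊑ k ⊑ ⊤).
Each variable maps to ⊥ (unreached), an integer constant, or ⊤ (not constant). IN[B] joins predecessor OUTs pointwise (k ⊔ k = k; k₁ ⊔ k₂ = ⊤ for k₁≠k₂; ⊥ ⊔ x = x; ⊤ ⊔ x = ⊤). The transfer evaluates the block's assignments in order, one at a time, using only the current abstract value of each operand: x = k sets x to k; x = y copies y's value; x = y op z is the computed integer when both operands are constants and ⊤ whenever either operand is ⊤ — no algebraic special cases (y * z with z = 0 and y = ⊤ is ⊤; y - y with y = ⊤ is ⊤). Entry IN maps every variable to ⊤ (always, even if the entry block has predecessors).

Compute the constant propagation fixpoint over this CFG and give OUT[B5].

Answer: {a: 3, b: ⊤, c: ⊤, d: ⊤, e: 3, f: ⊤}

Derivation:
Fixpoint table:
  B0: | IN=(all ⊤) | OUT=(all ⊤)
  B1: | IN=(all ⊤) | OUT=(all ⊤)
  B2: | IN=(all ⊤) | OUT={e:5; rest ⊤}
  B3: | IN=(all ⊤) | OUT={a:3, e:3; rest ⊤}
  B4: | IN={a:3, e:3; rest ⊤} | OUT={a:3, c:0, e:3; rest ⊤}
  B5: | IN={a:3, e:3; rest ⊤} | OUT={a:3, e:3; rest ⊤}
  B6: | IN={a:3, e:3; rest ⊤} | OUT={a:3, e:3; rest ⊤}

Merge at B5: IN[B5] = OUT[B3] ⊔ OUT[B4] = {a: 3, b: ⊤, c: ⊤, d: ⊤, e: 3, f: ⊤}
Applying B5's transfer function to that IN value gives OUT[B5] (row B5 above).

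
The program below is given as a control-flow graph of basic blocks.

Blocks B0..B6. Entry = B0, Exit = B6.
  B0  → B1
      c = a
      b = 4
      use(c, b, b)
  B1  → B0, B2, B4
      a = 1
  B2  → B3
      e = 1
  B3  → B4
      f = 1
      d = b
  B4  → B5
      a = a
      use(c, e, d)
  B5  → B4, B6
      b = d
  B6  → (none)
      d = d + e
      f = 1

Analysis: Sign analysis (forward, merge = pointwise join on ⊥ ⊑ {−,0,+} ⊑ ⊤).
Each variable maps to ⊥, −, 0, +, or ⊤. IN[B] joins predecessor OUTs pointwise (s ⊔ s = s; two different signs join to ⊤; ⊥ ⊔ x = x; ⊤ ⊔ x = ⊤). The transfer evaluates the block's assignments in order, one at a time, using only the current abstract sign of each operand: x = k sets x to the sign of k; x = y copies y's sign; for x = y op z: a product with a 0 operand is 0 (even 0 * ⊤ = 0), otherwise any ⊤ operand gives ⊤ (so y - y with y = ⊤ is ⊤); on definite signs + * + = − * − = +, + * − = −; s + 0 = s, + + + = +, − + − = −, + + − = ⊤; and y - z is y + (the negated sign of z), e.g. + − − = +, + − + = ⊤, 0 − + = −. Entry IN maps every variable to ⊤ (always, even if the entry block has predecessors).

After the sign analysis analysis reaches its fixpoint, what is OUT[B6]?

Fixpoint table:
  B0:  IN=(all ⊤)  OUT={b:+; rest ⊤}
  B1:  IN={b:+; rest ⊤}  OUT={a:+, b:+; rest ⊤}
  B2:  IN={a:+, b:+; rest ⊤}  OUT={a:+, b:+, e:+; rest ⊤}
  B3:  IN={a:+, b:+, e:+; rest ⊤}  OUT={a:+, b:+, d:+, e:+, f:+; rest ⊤}
  B4:  IN={a:+; rest ⊤}  OUT={a:+; rest ⊤}
  B5:  IN={a:+; rest ⊤}  OUT={a:+; rest ⊤}
  B6:  IN={a:+; rest ⊤}  OUT={a:+, f:+; rest ⊤}

Merge at B6: IN[B6] = OUT[B5] = {a: +, b: ⊤, c: ⊤, d: ⊤, e: ⊤, f: ⊤}
Applying B6's transfer function to that IN value gives OUT[B6] (row B6 above).

Answer: {a: +, b: ⊤, c: ⊤, d: ⊤, e: ⊤, f: +}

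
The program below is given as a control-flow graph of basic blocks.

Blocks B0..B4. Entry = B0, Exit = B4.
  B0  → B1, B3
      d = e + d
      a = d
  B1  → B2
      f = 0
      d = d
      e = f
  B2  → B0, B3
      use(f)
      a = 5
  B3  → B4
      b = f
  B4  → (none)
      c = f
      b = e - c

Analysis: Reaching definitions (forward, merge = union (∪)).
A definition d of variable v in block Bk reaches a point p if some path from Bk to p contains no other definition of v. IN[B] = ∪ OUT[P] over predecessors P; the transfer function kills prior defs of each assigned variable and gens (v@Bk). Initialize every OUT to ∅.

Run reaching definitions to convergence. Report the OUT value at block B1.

Per-block solution:
  B0: | IN={a@B2, d@B1, e@B1, f@B1} | OUT={a@B0, d@B0, e@B1, f@B1}
  B1: | IN={a@B0, d@B0, e@B1, f@B1} | OUT={a@B0, d@B1, e@B1, f@B1}
  B2: | IN={a@B0, d@B1, e@B1, f@B1} | OUT={a@B2, d@B1, e@B1, f@B1}
  B3: | IN={a@B0, a@B2, d@B0, d@B1, e@B1, f@B1} | OUT={a@B0, a@B2, b@B3, d@B0, d@B1, e@B1, f@B1}
  B4: | IN={a@B0, a@B2, b@B3, d@B0, d@B1, e@B1, f@B1} | OUT={a@B0, a@B2, b@B4, c@B4, d@B0, d@B1, e@B1, f@B1}

Merge at B1: IN[B1] = OUT[B0] = {a@B0, d@B0, e@B1, f@B1}
Applying B1's transfer function to that IN value gives OUT[B1] (row B1 above).

Answer: {a@B0, d@B1, e@B1, f@B1}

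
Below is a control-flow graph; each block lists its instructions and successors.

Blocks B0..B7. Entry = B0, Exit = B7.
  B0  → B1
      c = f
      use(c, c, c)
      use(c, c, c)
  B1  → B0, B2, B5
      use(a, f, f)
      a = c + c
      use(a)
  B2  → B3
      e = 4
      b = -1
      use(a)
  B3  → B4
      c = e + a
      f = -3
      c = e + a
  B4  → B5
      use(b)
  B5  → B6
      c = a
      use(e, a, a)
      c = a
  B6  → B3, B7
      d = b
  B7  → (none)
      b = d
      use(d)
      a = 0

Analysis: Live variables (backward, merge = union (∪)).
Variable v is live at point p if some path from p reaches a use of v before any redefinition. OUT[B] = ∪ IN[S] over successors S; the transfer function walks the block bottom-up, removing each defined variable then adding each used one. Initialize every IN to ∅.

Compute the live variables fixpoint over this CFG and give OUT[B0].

Answer: {a, b, c, e, f}

Derivation:
Per-block solution:
  B0:   IN={a, b, e, f}   OUT={a, b, c, e, f}
  B1:   IN={a, b, c, e, f}   OUT={a, b, e, f}
  B2:   IN={a}   OUT={a, b, e}
  B3:   IN={a, b, e}   OUT={a, b, e}
  B4:   IN={a, b, e}   OUT={a, b, e}
  B5:   IN={a, b, e}   OUT={a, b, e}
  B6:   IN={a, b, e}   OUT={a, b, d, e}
  B7:   IN={d}   OUT={}

Merge at B0: OUT[B0] = IN[B1] = {a, b, c, e, f}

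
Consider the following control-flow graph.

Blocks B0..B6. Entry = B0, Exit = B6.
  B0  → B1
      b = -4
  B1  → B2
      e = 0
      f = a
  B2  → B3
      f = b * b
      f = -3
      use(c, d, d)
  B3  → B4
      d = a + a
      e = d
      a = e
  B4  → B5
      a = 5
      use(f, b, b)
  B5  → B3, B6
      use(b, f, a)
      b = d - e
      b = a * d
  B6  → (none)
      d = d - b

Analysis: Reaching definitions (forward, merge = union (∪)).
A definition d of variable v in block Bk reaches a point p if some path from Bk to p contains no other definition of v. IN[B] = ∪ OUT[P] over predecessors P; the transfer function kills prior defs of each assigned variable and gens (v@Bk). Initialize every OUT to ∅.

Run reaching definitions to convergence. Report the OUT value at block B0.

Fixpoint table:
  B0:   IN={}   OUT={b@B0}
  B1:   IN={b@B0}   OUT={b@B0, e@B1, f@B1}
  B2:   IN={b@B0, e@B1, f@B1}   OUT={b@B0, e@B1, f@B2}
  B3:   IN={a@B4, b@B0, b@B5, d@B3, e@B1, e@B3, f@B2}   OUT={a@B3, b@B0, b@B5, d@B3, e@B3, f@B2}
  B4:   IN={a@B3, b@B0, b@B5, d@B3, e@B3, f@B2}   OUT={a@B4, b@B0, b@B5, d@B3, e@B3, f@B2}
  B5:   IN={a@B4, b@B0, b@B5, d@B3, e@B3, f@B2}   OUT={a@B4, b@B5, d@B3, e@B3, f@B2}
  B6:   IN={a@B4, b@B5, d@B3, e@B3, f@B2}   OUT={a@B4, b@B5, d@B6, e@B3, f@B2}

B0 is the boundary node: IN[B0] = {}
Applying B0's transfer function to that IN value gives OUT[B0] (row B0 above).

Answer: {b@B0}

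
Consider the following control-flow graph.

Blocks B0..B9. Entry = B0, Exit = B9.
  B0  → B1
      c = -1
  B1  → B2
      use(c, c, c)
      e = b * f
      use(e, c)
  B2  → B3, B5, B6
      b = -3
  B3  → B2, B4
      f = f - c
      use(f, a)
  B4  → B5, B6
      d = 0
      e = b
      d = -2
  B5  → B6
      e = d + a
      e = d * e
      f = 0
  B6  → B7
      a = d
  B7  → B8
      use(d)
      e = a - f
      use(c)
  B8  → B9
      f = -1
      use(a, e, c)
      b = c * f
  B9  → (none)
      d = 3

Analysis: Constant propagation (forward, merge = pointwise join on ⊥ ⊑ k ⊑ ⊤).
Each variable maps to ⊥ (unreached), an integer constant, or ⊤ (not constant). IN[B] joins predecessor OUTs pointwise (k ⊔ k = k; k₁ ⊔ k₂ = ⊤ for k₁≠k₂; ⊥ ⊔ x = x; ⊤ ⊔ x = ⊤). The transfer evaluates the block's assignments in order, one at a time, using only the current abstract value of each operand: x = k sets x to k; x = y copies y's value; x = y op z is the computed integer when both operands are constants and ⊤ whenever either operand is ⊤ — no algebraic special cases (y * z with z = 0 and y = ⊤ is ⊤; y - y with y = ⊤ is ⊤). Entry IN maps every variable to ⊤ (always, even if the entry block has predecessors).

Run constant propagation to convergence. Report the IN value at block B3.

Converged values:
  B0:  IN=(all ⊤)  OUT={c:-1; rest ⊤}
  B1:  IN={c:-1; rest ⊤}  OUT={c:-1; rest ⊤}
  B2:  IN={c:-1; rest ⊤}  OUT={b:-3, c:-1; rest ⊤}
  B3:  IN={b:-3, c:-1; rest ⊤}  OUT={b:-3, c:-1; rest ⊤}
  B4:  IN={b:-3, c:-1; rest ⊤}  OUT={b:-3, c:-1, d:-2, e:-3; rest ⊤}
  B5:  IN={b:-3, c:-1; rest ⊤}  OUT={b:-3, c:-1, f:0; rest ⊤}
  B6:  IN={b:-3, c:-1; rest ⊤}  OUT={b:-3, c:-1; rest ⊤}
  B7:  IN={b:-3, c:-1; rest ⊤}  OUT={b:-3, c:-1; rest ⊤}
  B8:  IN={b:-3, c:-1; rest ⊤}  OUT={b:1, c:-1, f:-1; rest ⊤}
  B9:  IN={b:1, c:-1, f:-1; rest ⊤}  OUT={b:1, c:-1, d:3, f:-1; rest ⊤}

Merge at B3: IN[B3] = OUT[B2] = {a: ⊤, b: -3, c: -1, d: ⊤, e: ⊤, f: ⊤}

Answer: {a: ⊤, b: -3, c: -1, d: ⊤, e: ⊤, f: ⊤}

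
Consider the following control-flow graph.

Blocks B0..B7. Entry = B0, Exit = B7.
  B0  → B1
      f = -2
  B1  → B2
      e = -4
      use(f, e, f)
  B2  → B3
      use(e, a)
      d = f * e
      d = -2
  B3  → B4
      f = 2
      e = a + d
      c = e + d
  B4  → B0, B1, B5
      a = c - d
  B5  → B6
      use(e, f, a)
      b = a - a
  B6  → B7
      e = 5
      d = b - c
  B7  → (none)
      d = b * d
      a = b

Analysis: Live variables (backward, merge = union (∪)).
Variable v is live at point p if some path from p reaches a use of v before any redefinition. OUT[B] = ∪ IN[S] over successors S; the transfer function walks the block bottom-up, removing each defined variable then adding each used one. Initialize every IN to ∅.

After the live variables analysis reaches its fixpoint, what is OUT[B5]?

Answer: {b, c}

Derivation:
Converged values:
  B0: | IN={a} | OUT={a, f}
  B1: | IN={a, f} | OUT={a, e, f}
  B2: | IN={a, e, f} | OUT={a, d}
  B3: | IN={a, d} | OUT={c, d, e, f}
  B4: | IN={c, d, e, f} | OUT={a, c, e, f}
  B5: | IN={a, c, e, f} | OUT={b, c}
  B6: | IN={b, c} | OUT={b, d}
  B7: | IN={b, d} | OUT={}

Merge at B5: OUT[B5] = IN[B6] = {b, c}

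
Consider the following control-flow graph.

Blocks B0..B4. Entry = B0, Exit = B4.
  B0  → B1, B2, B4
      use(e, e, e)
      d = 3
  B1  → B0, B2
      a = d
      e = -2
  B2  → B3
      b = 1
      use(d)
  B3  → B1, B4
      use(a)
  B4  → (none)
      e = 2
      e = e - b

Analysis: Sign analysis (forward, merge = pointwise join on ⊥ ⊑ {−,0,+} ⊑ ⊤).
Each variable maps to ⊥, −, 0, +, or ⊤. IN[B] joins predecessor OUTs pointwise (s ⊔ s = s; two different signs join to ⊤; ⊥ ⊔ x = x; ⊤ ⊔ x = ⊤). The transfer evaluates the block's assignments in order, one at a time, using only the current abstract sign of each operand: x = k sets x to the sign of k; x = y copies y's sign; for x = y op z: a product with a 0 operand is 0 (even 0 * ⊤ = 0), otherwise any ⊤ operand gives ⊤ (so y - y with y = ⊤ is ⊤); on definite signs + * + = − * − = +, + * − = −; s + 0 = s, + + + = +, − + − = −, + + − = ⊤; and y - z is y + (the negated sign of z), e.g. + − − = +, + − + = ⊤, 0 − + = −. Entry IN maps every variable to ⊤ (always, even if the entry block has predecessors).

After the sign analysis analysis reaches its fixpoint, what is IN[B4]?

Per-block solution:
  B0:  IN=(all ⊤)  OUT={d:+; rest ⊤}
  B1:  IN={d:+; rest ⊤}  OUT={a:+, d:+, e:-; rest ⊤}
  B2:  IN={d:+; rest ⊤}  OUT={b:+, d:+; rest ⊤}
  B3:  IN={b:+, d:+; rest ⊤}  OUT={b:+, d:+; rest ⊤}
  B4:  IN={d:+; rest ⊤}  OUT={d:+; rest ⊤}

Merge at B4: IN[B4] = OUT[B0] ⊔ OUT[B3] = {a: ⊤, b: ⊤, c: ⊤, d: +, e: ⊤, f: ⊤}

Answer: {a: ⊤, b: ⊤, c: ⊤, d: +, e: ⊤, f: ⊤}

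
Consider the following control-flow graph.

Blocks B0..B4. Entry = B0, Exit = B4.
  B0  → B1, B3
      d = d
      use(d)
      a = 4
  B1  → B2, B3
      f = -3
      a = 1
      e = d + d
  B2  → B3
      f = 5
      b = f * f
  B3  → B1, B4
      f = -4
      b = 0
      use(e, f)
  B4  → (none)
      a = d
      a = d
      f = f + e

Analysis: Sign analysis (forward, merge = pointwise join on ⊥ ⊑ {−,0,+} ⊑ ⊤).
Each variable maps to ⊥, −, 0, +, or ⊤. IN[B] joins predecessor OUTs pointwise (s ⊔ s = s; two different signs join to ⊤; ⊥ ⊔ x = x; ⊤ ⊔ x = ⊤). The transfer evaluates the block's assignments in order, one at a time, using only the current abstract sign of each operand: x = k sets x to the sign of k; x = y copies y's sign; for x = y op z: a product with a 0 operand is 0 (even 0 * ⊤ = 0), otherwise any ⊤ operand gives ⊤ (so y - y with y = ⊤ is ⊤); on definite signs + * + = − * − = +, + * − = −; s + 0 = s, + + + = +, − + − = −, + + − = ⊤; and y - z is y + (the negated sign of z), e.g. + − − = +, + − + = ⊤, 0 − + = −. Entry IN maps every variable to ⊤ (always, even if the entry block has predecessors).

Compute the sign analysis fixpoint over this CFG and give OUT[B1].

Converged values:
  B0:  IN=(all ⊤)  OUT={a:+; rest ⊤}
  B1:  IN={a:+; rest ⊤}  OUT={a:+, f:-; rest ⊤}
  B2:  IN={a:+, f:-; rest ⊤}  OUT={a:+, b:+, f:+; rest ⊤}
  B3:  IN={a:+; rest ⊤}  OUT={a:+, b:0, f:-; rest ⊤}
  B4:  IN={a:+, b:0, f:-; rest ⊤}  OUT={b:0; rest ⊤}

Merge at B1: IN[B1] = OUT[B0] ⊔ OUT[B3] = {a: +, b: ⊤, c: ⊤, d: ⊤, e: ⊤, f: ⊤}
Applying B1's transfer function to that IN value gives OUT[B1] (row B1 above).

Answer: {a: +, b: ⊤, c: ⊤, d: ⊤, e: ⊤, f: -}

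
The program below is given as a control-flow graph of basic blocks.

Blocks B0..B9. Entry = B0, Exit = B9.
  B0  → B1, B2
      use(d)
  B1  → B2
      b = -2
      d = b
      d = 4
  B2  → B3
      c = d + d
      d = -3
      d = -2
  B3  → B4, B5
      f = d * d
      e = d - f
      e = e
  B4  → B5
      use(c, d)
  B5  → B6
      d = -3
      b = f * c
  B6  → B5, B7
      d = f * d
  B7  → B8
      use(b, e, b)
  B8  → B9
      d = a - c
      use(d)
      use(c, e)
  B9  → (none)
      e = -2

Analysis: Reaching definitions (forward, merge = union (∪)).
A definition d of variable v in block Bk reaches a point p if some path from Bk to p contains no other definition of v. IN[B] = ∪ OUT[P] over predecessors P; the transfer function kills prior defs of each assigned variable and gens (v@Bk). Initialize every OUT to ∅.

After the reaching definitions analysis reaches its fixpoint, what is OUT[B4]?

Answer: {b@B1, c@B2, d@B2, e@B3, f@B3}

Working:
Converged values:
  B0:  IN={}  OUT={}
  B1:  IN={}  OUT={b@B1, d@B1}
  B2:  IN={b@B1, d@B1}  OUT={b@B1, c@B2, d@B2}
  B3:  IN={b@B1, c@B2, d@B2}  OUT={b@B1, c@B2, d@B2, e@B3, f@B3}
  B4:  IN={b@B1, c@B2, d@B2, e@B3, f@B3}  OUT={b@B1, c@B2, d@B2, e@B3, f@B3}
  B5:  IN={b@B1, b@B5, c@B2, d@B2, d@B6, e@B3, f@B3}  OUT={b@B5, c@B2, d@B5, e@B3, f@B3}
  B6:  IN={b@B5, c@B2, d@B5, e@B3, f@B3}  OUT={b@B5, c@B2, d@B6, e@B3, f@B3}
  B7:  IN={b@B5, c@B2, d@B6, e@B3, f@B3}  OUT={b@B5, c@B2, d@B6, e@B3, f@B3}
  B8:  IN={b@B5, c@B2, d@B6, e@B3, f@B3}  OUT={b@B5, c@B2, d@B8, e@B3, f@B3}
  B9:  IN={b@B5, c@B2, d@B8, e@B3, f@B3}  OUT={b@B5, c@B2, d@B8, e@B9, f@B3}

Merge at B4: IN[B4] = OUT[B3] = {b@B1, c@B2, d@B2, e@B3, f@B3}
Applying B4's transfer function to that IN value gives OUT[B4] (row B4 above).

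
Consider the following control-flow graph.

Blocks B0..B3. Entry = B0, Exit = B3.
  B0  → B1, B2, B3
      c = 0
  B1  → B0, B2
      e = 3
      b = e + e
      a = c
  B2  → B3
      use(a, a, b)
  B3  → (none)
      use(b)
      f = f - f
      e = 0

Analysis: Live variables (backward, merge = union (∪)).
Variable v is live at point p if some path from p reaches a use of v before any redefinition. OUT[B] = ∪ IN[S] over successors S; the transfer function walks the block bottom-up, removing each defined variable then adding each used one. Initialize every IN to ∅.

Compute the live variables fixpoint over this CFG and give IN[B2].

Answer: {a, b, f}

Trace:
Fixpoint table:
  B0:   IN={a, b, f}   OUT={a, b, c, f}
  B1:   IN={c, f}   OUT={a, b, f}
  B2:   IN={a, b, f}   OUT={b, f}
  B3:   IN={b, f}   OUT={}

Merge at B2: OUT[B2] = IN[B3] = {b, f}
Applying B2's transfer function to that OUT value gives IN[B2] (row B2 above).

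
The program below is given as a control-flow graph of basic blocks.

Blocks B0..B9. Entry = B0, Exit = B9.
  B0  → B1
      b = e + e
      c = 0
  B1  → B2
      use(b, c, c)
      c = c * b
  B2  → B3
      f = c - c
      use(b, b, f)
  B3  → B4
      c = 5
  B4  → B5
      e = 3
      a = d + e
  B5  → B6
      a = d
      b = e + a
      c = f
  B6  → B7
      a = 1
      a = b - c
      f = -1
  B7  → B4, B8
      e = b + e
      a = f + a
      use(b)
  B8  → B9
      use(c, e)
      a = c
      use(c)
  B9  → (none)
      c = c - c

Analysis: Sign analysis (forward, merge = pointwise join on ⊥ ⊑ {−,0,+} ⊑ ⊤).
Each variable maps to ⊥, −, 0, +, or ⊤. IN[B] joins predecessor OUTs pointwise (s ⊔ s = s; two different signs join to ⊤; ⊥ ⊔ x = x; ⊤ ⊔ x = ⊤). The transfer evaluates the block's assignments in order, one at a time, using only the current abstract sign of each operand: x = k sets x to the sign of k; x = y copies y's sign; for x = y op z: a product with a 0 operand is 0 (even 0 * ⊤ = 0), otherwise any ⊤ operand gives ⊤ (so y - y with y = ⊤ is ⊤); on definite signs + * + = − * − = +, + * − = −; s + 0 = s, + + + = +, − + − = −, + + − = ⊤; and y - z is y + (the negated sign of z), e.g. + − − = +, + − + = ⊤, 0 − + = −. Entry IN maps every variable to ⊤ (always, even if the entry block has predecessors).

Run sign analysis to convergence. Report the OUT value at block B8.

Answer: {a: ⊤, b: ⊤, c: ⊤, d: ⊤, e: ⊤, f: -}

Working:
Converged values:
  B0: | IN=(all ⊤) | OUT={c:0; rest ⊤}
  B1: | IN={c:0; rest ⊤} | OUT={c:0; rest ⊤}
  B2: | IN={c:0; rest ⊤} | OUT={c:0, f:0; rest ⊤}
  B3: | IN={c:0, f:0; rest ⊤} | OUT={c:+, f:0; rest ⊤}
  B4: | IN=(all ⊤) | OUT={e:+; rest ⊤}
  B5: | IN={e:+; rest ⊤} | OUT={e:+; rest ⊤}
  B6: | IN={e:+; rest ⊤} | OUT={e:+, f:-; rest ⊤}
  B7: | IN={e:+, f:-; rest ⊤} | OUT={f:-; rest ⊤}
  B8: | IN={f:-; rest ⊤} | OUT={f:-; rest ⊤}
  B9: | IN={f:-; rest ⊤} | OUT={f:-; rest ⊤}

Merge at B8: IN[B8] = OUT[B7] = {a: ⊤, b: ⊤, c: ⊤, d: ⊤, e: ⊤, f: -}
Applying B8's transfer function to that IN value gives OUT[B8] (row B8 above).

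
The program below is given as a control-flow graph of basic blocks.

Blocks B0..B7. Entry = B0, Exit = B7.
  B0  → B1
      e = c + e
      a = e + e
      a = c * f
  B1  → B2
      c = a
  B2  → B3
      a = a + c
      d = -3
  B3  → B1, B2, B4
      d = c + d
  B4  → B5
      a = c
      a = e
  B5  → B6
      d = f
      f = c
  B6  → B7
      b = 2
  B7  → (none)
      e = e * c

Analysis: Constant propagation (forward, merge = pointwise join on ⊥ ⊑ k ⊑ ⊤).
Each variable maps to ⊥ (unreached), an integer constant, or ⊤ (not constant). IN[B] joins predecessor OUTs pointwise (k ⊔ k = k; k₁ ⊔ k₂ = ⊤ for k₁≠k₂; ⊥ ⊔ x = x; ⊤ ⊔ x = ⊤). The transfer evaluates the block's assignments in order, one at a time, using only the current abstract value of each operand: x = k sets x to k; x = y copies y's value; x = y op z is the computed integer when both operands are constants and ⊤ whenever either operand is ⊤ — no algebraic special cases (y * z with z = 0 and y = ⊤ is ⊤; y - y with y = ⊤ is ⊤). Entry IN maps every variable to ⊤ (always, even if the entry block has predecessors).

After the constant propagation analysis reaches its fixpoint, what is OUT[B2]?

Fixpoint table:
  B0: | IN=(all ⊤) | OUT=(all ⊤)
  B1: | IN=(all ⊤) | OUT=(all ⊤)
  B2: | IN=(all ⊤) | OUT={d:-3; rest ⊤}
  B3: | IN={d:-3; rest ⊤} | OUT=(all ⊤)
  B4: | IN=(all ⊤) | OUT=(all ⊤)
  B5: | IN=(all ⊤) | OUT=(all ⊤)
  B6: | IN=(all ⊤) | OUT={b:2; rest ⊤}
  B7: | IN={b:2; rest ⊤} | OUT={b:2; rest ⊤}

Merge at B2: IN[B2] = OUT[B1] ⊔ OUT[B3] = {a: ⊤, b: ⊤, c: ⊤, d: ⊤, e: ⊤, f: ⊤}
Applying B2's transfer function to that IN value gives OUT[B2] (row B2 above).

Answer: {a: ⊤, b: ⊤, c: ⊤, d: -3, e: ⊤, f: ⊤}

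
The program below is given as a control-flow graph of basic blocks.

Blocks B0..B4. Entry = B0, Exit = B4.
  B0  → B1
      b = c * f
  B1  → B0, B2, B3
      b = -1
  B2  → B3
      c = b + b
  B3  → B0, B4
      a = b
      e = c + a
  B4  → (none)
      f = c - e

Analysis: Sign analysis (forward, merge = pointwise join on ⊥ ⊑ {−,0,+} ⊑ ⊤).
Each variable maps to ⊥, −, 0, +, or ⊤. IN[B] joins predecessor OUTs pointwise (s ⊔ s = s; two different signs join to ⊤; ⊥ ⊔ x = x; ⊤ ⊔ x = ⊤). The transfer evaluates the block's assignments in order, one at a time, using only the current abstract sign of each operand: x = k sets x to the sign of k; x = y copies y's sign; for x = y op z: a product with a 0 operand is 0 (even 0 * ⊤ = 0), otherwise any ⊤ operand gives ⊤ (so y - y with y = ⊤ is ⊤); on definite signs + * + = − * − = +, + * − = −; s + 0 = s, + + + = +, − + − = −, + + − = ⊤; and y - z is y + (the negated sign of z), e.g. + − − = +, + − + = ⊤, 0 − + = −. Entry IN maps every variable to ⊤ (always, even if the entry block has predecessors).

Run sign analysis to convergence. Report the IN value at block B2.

Per-block solution:
  B0:   IN=(all ⊤)   OUT=(all ⊤)
  B1:   IN=(all ⊤)   OUT={b:-; rest ⊤}
  B2:   IN={b:-; rest ⊤}   OUT={b:-, c:-; rest ⊤}
  B3:   IN={b:-; rest ⊤}   OUT={a:-, b:-; rest ⊤}
  B4:   IN={a:-, b:-; rest ⊤}   OUT={a:-, b:-; rest ⊤}

Merge at B2: IN[B2] = OUT[B1] = {a: ⊤, b: -, c: ⊤, d: ⊤, e: ⊤, f: ⊤}

Answer: {a: ⊤, b: -, c: ⊤, d: ⊤, e: ⊤, f: ⊤}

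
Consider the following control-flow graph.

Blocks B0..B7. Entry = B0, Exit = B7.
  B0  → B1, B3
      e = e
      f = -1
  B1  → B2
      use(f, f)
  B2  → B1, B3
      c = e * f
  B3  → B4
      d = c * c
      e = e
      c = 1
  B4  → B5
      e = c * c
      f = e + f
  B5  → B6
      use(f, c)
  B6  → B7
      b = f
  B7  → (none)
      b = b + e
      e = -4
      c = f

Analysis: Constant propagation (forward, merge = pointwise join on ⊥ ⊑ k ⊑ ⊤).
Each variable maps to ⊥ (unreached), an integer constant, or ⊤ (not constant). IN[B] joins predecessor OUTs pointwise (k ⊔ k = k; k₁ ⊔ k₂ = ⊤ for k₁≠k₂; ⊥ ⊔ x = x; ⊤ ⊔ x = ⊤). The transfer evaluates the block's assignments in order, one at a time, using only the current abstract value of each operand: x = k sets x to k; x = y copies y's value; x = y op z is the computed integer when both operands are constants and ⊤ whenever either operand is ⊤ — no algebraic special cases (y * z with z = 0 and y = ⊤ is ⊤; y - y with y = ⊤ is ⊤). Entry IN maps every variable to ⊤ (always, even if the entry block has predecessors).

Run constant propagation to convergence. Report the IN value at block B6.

Fixpoint table:
  B0: | IN=(all ⊤) | OUT={f:-1; rest ⊤}
  B1: | IN={f:-1; rest ⊤} | OUT={f:-1; rest ⊤}
  B2: | IN={f:-1; rest ⊤} | OUT={f:-1; rest ⊤}
  B3: | IN={f:-1; rest ⊤} | OUT={c:1, f:-1; rest ⊤}
  B4: | IN={c:1, f:-1; rest ⊤} | OUT={c:1, e:1, f:0; rest ⊤}
  B5: | IN={c:1, e:1, f:0; rest ⊤} | OUT={c:1, e:1, f:0; rest ⊤}
  B6: | IN={c:1, e:1, f:0; rest ⊤} | OUT={b:0, c:1, e:1, f:0; rest ⊤}
  B7: | IN={b:0, c:1, e:1, f:0; rest ⊤} | OUT={b:1, c:0, e:-4, f:0; rest ⊤}

Merge at B6: IN[B6] = OUT[B5] = {a: ⊤, b: ⊤, c: 1, d: ⊤, e: 1, f: 0}

Answer: {a: ⊤, b: ⊤, c: 1, d: ⊤, e: 1, f: 0}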